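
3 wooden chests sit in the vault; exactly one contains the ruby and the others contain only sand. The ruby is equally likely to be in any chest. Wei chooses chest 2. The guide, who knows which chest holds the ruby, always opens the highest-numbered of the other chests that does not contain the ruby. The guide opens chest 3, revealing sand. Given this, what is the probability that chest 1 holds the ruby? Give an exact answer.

Consider each possible location of the ruby in turn.
If it is in either of chests 1 and 2 (prior 1/3 each): chest 3 is the highest-numbered option available, probability 1; weight (1/3)·1 = 1/3 each.
If it is in chest 3 (prior 1/3): the guide opened chest 3, so this case is ruled out; weight (1/3)·0 = 0.
The weights sum to 2/3.
So P(the ruby in chest 1 | the guide opened chest 3) = (1/3) / (2/3) = 1/2.

1/2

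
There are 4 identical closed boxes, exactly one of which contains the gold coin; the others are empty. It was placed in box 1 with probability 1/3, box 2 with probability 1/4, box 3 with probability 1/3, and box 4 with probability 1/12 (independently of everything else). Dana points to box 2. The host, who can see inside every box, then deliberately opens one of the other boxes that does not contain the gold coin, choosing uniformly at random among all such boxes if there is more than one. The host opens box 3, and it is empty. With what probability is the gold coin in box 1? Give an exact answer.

Consider each possible location of the gold coin in turn.
If it is in box 1 (prior 1/3): the host has 2 equally likely choices, so probability 1/2; weight (1/3)·(1/2) = 1/6.
If it is in box 2 (prior 1/4): the host has 3 equally likely choices, so probability 1/3; weight (1/4)·(1/3) = 1/12.
If it is in box 3 (prior 1/3): the host opened box 3, so this case is ruled out; weight (1/3)·0 = 0.
If it is in box 4 (prior 1/12): the host has 2 equally likely choices, so probability 1/2; weight (1/12)·(1/2) = 1/24.
The weights sum to 7/24.
So P(the gold coin in box 1 | the host opened box 3) = (1/6) / (7/24) = 4/7.

4/7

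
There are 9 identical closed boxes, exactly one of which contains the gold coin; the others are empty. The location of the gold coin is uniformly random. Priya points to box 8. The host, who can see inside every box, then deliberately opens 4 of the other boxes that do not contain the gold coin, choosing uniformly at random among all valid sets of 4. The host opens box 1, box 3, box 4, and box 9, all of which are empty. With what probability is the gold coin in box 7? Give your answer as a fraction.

Consider each possible location of the gold coin in turn.
If it is in any of boxes 1, 3, 4, and 9 (prior 1/9 each): that box was opened and seen not to hold the prize — ruled out; weight (1/9)·0 = 0 each.
If it is in any of boxes 2, 5, 6, and 7 (prior 1/9 each): the host has 35 equally likely choices, so probability 1/35; weight (1/9)·(1/35) = 1/315 each.
If it is in box 8 (prior 1/9): the host has 70 equally likely choices, so probability 1/70; weight (1/9)·(1/70) = 1/630.
The weights sum to 1/70.
So P(the gold coin in box 7 | the host opened box 1, box 3, box 4, and box 9) = (1/315) / (1/70) = 2/9.

2/9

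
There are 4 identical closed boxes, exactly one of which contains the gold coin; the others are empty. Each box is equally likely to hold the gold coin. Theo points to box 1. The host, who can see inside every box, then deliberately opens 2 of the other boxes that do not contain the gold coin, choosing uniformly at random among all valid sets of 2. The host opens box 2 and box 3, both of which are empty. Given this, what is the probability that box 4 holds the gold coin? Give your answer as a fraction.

Consider each possible location of the gold coin in turn.
If it is in box 1 (prior 1/4): the host has 3 equally likely choices, so probability 1/3; weight (1/4)·(1/3) = 1/12.
If it is in either of boxes 2 and 3 (prior 1/4 each): that box was opened and seen not to hold the prize — ruled out; weight (1/4)·0 = 0 each.
If it is in box 4 (prior 1/4): the host has no choice, probability 1; weight (1/4)·1 = 1/4.
The weights sum to 1/3.
So P(the gold coin in box 4 | the host opened box 2 and box 3) = (1/4) / (1/3) = 3/4.

3/4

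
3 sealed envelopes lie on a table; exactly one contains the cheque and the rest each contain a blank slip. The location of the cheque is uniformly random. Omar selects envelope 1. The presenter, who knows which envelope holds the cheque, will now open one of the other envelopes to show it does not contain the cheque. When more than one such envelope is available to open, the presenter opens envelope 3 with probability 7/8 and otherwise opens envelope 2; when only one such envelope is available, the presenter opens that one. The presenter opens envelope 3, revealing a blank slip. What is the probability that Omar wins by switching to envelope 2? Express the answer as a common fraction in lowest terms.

8/15

Condition on the true location of the cheque.
If it is in envelope 1 (prior 1/3): envelope 3 is available, opened with probability 7/8; weight (1/3)·(7/8) = 7/24.
If it is in envelope 2 (prior 1/3): only envelope 3 is available, probability 1; weight (1/3)·1 = 1/3.
If it is in envelope 3 (prior 1/3): the presenter opened envelope 3, so this case is ruled out; weight (1/3)·0 = 0.
The weights sum to 5/8.
So P(the cheque in envelope 2 | the presenter opened envelope 3) = (1/3) / (5/8) = 8/15.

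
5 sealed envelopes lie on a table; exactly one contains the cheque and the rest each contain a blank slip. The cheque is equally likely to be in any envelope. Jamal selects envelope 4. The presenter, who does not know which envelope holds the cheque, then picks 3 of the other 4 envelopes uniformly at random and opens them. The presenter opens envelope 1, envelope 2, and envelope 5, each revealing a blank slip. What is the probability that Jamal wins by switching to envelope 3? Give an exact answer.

1/2

Because the presenter chose which envelopes to open without knowing where the cheque is, the choice is independent of the prize location. Learning that none of the 3 opened envelopes holds the cheque simply rules out those 3 locations and leaves the remaining 2 envelopes still equally likely by symmetry.
So P(the cheque in envelope 3) = 1/2.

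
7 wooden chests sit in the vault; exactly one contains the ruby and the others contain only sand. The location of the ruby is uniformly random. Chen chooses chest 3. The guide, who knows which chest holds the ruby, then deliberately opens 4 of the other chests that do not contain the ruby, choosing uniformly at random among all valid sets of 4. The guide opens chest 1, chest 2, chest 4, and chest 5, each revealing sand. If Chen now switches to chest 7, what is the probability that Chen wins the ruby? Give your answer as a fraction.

Apply Bayes' rule, conditioning on where the ruby actually is.
If it is in any of chests 1, 2, 4, and 5 (prior 1/7 each): that chest was opened and seen not to hold the prize — ruled out; weight (1/7)·0 = 0 each.
If it is in chest 3 (prior 1/7): the guide has 15 equally likely choices, so probability 1/15; weight (1/7)·(1/15) = 1/105.
If it is in either of chests 6 and 7 (prior 1/7 each): the guide has 5 equally likely choices, so probability 1/5; weight (1/7)·(1/5) = 1/35 each.
The weights sum to 1/15.
So P(the ruby in chest 7 | the guide opened chest 1, chest 2, chest 4, and chest 5) = (1/35) / (1/15) = 3/7.

3/7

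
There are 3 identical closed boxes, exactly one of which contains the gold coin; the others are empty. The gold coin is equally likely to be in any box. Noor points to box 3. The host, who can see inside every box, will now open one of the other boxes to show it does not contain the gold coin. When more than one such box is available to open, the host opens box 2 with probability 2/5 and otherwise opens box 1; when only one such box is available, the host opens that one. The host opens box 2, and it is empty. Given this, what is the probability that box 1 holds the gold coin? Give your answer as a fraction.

5/7

Condition on the true location of the gold coin.
If it is in box 1 (prior 1/3): only box 2 is available, probability 1; weight (1/3)·1 = 1/3.
If it is in box 2 (prior 1/3): the host opened box 2, so this case is ruled out; weight (1/3)·0 = 0.
If it is in box 3 (prior 1/3): box 2 is available, opened with probability 2/5; weight (1/3)·(2/5) = 2/15.
The weights sum to 7/15.
So P(the gold coin in box 1 | the host opened box 2) = (1/3) / (7/15) = 5/7.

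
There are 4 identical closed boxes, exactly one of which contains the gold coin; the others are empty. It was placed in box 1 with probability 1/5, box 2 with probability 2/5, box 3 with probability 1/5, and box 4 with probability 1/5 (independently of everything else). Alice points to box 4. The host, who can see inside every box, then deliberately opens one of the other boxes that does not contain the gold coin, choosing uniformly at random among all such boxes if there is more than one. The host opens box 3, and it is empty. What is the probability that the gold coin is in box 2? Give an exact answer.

6/11

Condition on the true location of the gold coin.
If it is in box 1 (prior 1/5): the host has 2 equally likely choices, so probability 1/2; weight (1/5)·(1/2) = 1/10.
If it is in box 2 (prior 2/5): the host has 2 equally likely choices, so probability 1/2; weight (2/5)·(1/2) = 1/5.
If it is in box 3 (prior 1/5): the host opened box 3, so this case is ruled out; weight (1/5)·0 = 0.
If it is in box 4 (prior 1/5): the host has 3 equally likely choices, so probability 1/3; weight (1/5)·(1/3) = 1/15.
The weights sum to 11/30.
So P(the gold coin in box 2 | the host opened box 3) = (1/5) / (11/30) = 6/11.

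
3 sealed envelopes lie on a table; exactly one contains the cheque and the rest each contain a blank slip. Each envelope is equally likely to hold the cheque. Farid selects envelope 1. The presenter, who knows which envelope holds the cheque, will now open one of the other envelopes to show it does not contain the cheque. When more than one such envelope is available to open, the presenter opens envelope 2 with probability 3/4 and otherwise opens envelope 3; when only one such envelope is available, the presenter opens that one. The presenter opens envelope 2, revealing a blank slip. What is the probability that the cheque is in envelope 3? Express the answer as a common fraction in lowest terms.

4/7

Condition on the true location of the cheque.
If it is in envelope 1 (prior 1/3): envelope 2 is available, opened with probability 3/4; weight (1/3)·(3/4) = 1/4.
If it is in envelope 2 (prior 1/3): the presenter opened envelope 2, so this case is ruled out; weight (1/3)·0 = 0.
If it is in envelope 3 (prior 1/3): only envelope 2 is available, probability 1; weight (1/3)·1 = 1/3.
The weights sum to 7/12.
So P(the cheque in envelope 3 | the presenter opened envelope 2) = (1/3) / (7/12) = 4/7.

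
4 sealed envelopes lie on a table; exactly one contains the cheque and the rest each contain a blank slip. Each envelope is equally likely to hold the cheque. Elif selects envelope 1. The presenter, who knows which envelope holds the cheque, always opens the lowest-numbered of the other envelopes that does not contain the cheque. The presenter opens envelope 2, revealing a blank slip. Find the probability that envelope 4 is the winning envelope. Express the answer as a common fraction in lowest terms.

1/3

Apply Bayes' rule, conditioning on where the cheque actually is.
If it is in any of envelopes 1, 3, and 4 (prior 1/4 each): envelope 2 is the lowest-numbered option available, probability 1; weight (1/4)·1 = 1/4 each.
If it is in envelope 2 (prior 1/4): the presenter opened envelope 2, so this case is ruled out; weight (1/4)·0 = 0.
The weights sum to 3/4.
So P(the cheque in envelope 4 | the presenter opened envelope 2) = (1/4) / (3/4) = 1/3.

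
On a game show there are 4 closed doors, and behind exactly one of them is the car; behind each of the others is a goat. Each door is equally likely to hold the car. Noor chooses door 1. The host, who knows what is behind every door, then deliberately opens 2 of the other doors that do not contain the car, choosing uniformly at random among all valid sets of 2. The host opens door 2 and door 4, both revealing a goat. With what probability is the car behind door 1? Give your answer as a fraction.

Apply Bayes' rule, conditioning on where the car actually is.
If it is behind door 1 (prior 1/4): the host has 3 equally likely choices, so probability 1/3; weight (1/4)·(1/3) = 1/12.
If it is behind either of doors 2 and 4 (prior 1/4 each): that door was opened and seen not to hold the prize — ruled out; weight (1/4)·0 = 0 each.
If it is behind door 3 (prior 1/4): the host has no choice, probability 1; weight (1/4)·1 = 1/4.
The weights sum to 1/3.
So P(the car behind door 1 | the host opened door 2 and door 4) = (1/12) / (1/3) = 1/4.

1/4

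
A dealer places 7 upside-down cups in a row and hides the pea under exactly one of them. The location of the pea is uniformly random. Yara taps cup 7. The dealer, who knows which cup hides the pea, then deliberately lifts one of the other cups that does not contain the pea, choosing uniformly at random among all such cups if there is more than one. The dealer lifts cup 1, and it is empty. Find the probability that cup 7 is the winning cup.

1/7

Consider each possible location of the pea in turn.
If it is under cup 1 (prior 1/7): the dealer opened cup 1, so this case is ruled out; weight (1/7)·0 = 0.
If it is under any of cups 2, 3, 4, 5, and 6 (prior 1/7 each): the dealer has 5 equally likely choices, so probability 1/5; weight (1/7)·(1/5) = 1/35 each.
If it is under cup 7 (prior 1/7): the dealer has 6 equally likely choices, so probability 1/6; weight (1/7)·(1/6) = 1/42.
The weights sum to 1/6.
So P(the pea under cup 7 | the dealer opened cup 1) = (1/42) / (1/6) = 1/7.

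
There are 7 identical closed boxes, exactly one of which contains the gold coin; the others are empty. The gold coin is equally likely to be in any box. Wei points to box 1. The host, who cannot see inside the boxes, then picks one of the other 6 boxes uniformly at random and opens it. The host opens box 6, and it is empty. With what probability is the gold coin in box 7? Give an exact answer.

1/6

Because the host chose which box to open without knowing where the gold coin is, the choice is independent of the prize location. Learning that box 6 does not hold the gold coin simply rules out that one location and leaves the remaining 6 boxes still equally likely by symmetry.
So P(the gold coin in box 7) = 1/6.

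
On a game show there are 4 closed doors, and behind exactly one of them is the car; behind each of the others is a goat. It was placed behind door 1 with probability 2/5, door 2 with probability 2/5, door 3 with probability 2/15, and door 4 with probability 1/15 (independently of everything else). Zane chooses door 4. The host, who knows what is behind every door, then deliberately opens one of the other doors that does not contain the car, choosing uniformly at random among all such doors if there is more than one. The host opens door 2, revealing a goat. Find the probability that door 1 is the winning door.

9/13

Consider each possible location of the car in turn.
If it is behind door 1 (prior 2/5): the host has 2 equally likely choices, so probability 1/2; weight (2/5)·(1/2) = 1/5.
If it is behind door 2 (prior 2/5): the host opened door 2, so this case is ruled out; weight (2/5)·0 = 0.
If it is behind door 3 (prior 2/15): the host has 2 equally likely choices, so probability 1/2; weight (2/15)·(1/2) = 1/15.
If it is behind door 4 (prior 1/15): the host has 3 equally likely choices, so probability 1/3; weight (1/15)·(1/3) = 1/45.
The weights sum to 13/45.
So P(the car behind door 1 | the host opened door 2) = (1/5) / (13/45) = 9/13.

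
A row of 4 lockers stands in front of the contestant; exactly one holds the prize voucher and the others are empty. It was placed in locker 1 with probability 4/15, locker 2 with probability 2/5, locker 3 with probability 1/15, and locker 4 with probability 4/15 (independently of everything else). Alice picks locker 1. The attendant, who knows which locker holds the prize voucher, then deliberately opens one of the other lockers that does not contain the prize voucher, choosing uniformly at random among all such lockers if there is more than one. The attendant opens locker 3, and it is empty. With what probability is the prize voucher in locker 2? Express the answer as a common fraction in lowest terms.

Condition on the true location of the prize voucher.
If it is in locker 1 (prior 4/15): the attendant has 3 equally likely choices, so probability 1/3; weight (4/15)·(1/3) = 4/45.
If it is in locker 2 (prior 2/5): the attendant has 2 equally likely choices, so probability 1/2; weight (2/5)·(1/2) = 1/5.
If it is in locker 3 (prior 1/15): the attendant opened locker 3, so this case is ruled out; weight (1/15)·0 = 0.
If it is in locker 4 (prior 4/15): the attendant has 2 equally likely choices, so probability 1/2; weight (4/15)·(1/2) = 2/15.
The weights sum to 19/45.
So P(the prize voucher in locker 2 | the attendant opened locker 3) = (1/5) / (19/45) = 9/19.

9/19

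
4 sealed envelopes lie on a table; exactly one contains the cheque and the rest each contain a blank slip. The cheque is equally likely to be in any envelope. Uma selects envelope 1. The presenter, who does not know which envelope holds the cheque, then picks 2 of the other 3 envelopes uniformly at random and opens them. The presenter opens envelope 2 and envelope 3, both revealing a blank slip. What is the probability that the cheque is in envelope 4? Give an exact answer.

1/2

Condition on the true location of the cheque.
If it is in either of envelopes 1 and 4 (prior 1/4 each): the presenter picks exactly this set with probability 1/3 regardless, and none is the prize; weight (1/4)·(1/3) = 1/12 each.
If it is in either of envelopes 2 and 3 (prior 1/4 each): that envelope was opened and seen not to hold the prize — ruled out; weight (1/4)·0 = 0 each.
The weights sum to 1/6.
So P(the cheque in envelope 4 | the presenter opened envelope 2 and envelope 3) = (1/12) / (1/6) = 1/2.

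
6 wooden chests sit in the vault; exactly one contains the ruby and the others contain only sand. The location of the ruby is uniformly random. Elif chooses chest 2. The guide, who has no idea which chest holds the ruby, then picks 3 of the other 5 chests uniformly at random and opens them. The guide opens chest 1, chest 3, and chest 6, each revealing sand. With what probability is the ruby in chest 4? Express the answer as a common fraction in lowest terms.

Because the guide chose which chests to open without knowing where the ruby is, the choice is independent of the prize location. Learning that none of the 3 opened chests holds the ruby simply rules out those 3 locations and leaves the remaining 3 chests still equally likely by symmetry.
So P(the ruby in chest 4) = 1/3.

1/3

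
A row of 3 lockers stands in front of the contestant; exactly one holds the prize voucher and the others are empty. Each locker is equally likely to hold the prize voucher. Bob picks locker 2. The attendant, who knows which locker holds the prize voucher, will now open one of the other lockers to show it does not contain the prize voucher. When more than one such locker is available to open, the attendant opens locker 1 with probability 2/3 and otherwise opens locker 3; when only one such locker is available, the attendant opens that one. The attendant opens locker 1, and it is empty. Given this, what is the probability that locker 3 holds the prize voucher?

Condition on the true location of the prize voucher.
If it is in locker 1 (prior 1/3): the attendant opened locker 1, so this case is ruled out; weight (1/3)·0 = 0.
If it is in locker 2 (prior 1/3): locker 1 is available, opened with probability 2/3; weight (1/3)·(2/3) = 2/9.
If it is in locker 3 (prior 1/3): only locker 1 is available, probability 1; weight (1/3)·1 = 1/3.
The weights sum to 5/9.
So P(the prize voucher in locker 3 | the attendant opened locker 1) = (1/3) / (5/9) = 3/5.

3/5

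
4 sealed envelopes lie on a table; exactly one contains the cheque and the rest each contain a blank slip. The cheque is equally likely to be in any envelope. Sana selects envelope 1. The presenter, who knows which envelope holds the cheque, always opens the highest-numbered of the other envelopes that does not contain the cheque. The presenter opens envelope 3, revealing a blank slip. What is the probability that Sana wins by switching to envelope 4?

1

Consider each possible location of the cheque in turn.
If it is in either of envelopes 1 and 2 (prior 1/4 each): the presenter would have opened envelope 4 instead, probability 0; weight (1/4)·0 = 0 each.
If it is in envelope 3 (prior 1/4): the presenter opened envelope 3, so this case is ruled out; weight (1/4)·0 = 0.
If it is in envelope 4 (prior 1/4): envelope 3 is the highest-numbered option available, probability 1; weight (1/4)·1 = 1/4.
The weights sum to 1/4.
So P(the cheque in envelope 4 | the presenter opened envelope 3) = (1/4) / (1/4) = 1.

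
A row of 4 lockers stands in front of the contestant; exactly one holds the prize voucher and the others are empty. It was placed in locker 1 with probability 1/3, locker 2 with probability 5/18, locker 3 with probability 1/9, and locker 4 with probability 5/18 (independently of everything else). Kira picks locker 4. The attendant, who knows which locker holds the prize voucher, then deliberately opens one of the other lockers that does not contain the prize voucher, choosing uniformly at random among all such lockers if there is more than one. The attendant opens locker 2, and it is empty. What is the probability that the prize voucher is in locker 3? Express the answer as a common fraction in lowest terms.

3/17

Consider each possible location of the prize voucher in turn.
If it is in locker 1 (prior 1/3): the attendant has 2 equally likely choices, so probability 1/2; weight (1/3)·(1/2) = 1/6.
If it is in locker 2 (prior 5/18): the attendant opened locker 2, so this case is ruled out; weight (5/18)·0 = 0.
If it is in locker 3 (prior 1/9): the attendant has 2 equally likely choices, so probability 1/2; weight (1/9)·(1/2) = 1/18.
If it is in locker 4 (prior 5/18): the attendant has 3 equally likely choices, so probability 1/3; weight (5/18)·(1/3) = 5/54.
The weights sum to 17/54.
So P(the prize voucher in locker 3 | the attendant opened locker 2) = (1/18) / (17/54) = 3/17.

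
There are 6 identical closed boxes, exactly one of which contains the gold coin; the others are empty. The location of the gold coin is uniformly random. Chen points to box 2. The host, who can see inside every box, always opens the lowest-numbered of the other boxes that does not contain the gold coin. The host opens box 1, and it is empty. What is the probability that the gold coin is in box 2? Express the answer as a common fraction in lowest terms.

1/5

Apply Bayes' rule, conditioning on where the gold coin actually is.
If it is in box 1 (prior 1/6): the host opened box 1, so this case is ruled out; weight (1/6)·0 = 0.
If it is in any of boxes 2, 3, 4, 5, and 6 (prior 1/6 each): box 1 is the lowest-numbered option available, probability 1; weight (1/6)·1 = 1/6 each.
The weights sum to 5/6.
So P(the gold coin in box 2 | the host opened box 1) = (1/6) / (5/6) = 1/5.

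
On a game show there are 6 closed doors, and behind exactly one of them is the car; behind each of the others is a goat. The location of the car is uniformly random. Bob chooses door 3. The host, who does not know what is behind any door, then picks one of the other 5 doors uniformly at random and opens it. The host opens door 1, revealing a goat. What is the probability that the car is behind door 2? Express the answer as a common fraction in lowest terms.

Apply Bayes' rule, conditioning on where the car actually is.
If it is behind door 1 (prior 1/6): the host opened door 1, so this case is ruled out; weight (1/6)·0 = 0.
If it is behind any of doors 2, 3, 4, 5, and 6 (prior 1/6 each): the host picks door 1 with probability 1/5 regardless, and it is not the prize; weight (1/6)·(1/5) = 1/30 each.
The weights sum to 1/6.
So P(the car behind door 2 | the host opened door 1) = (1/30) / (1/6) = 1/5.

1/5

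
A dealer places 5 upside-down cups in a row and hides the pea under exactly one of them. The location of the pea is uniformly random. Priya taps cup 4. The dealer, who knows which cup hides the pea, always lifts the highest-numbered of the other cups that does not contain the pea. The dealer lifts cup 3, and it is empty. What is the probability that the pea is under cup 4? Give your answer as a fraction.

0

Apply Bayes' rule, conditioning on where the pea actually is.
If it is under any of cups 1, 2, and 4 (prior 1/5 each): the dealer would have opened cup 5 instead, probability 0; weight (1/5)·0 = 0 each.
If it is under cup 3 (prior 1/5): the dealer opened cup 3, so this case is ruled out; weight (1/5)·0 = 0.
If it is under cup 5 (prior 1/5): cup 3 is the highest-numbered option available, probability 1; weight (1/5)·1 = 1/5.
The weights sum to 1/5.
So P(the pea under cup 4 | the dealer opened cup 3) = 0 / (1/5) = 0.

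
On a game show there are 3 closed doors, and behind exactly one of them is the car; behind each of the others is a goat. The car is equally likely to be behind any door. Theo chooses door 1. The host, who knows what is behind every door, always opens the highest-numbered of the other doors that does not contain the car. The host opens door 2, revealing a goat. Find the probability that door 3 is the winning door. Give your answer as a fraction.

Consider each possible location of the car in turn.
If it is behind door 1 (prior 1/3): the host would have opened door 3 instead, probability 0; weight (1/3)·0 = 0.
If it is behind door 2 (prior 1/3): the host opened door 2, so this case is ruled out; weight (1/3)·0 = 0.
If it is behind door 3 (prior 1/3): door 2 is the highest-numbered option available, probability 1; weight (1/3)·1 = 1/3.
The weights sum to 1/3.
So P(the car behind door 3 | the host opened door 2) = (1/3) / (1/3) = 1.

1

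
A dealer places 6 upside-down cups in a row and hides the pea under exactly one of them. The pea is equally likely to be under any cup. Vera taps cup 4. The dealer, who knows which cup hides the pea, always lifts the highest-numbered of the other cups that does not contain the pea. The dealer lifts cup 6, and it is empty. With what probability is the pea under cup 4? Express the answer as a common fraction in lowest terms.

Condition on the true location of the pea.
If it is under any of cups 1, 2, 3, 4, and 5 (prior 1/6 each): cup 6 is the highest-numbered option available, probability 1; weight (1/6)·1 = 1/6 each.
If it is under cup 6 (prior 1/6): the dealer opened cup 6, so this case is ruled out; weight (1/6)·0 = 0.
The weights sum to 5/6.
So P(the pea under cup 4 | the dealer opened cup 6) = (1/6) / (5/6) = 1/5.

1/5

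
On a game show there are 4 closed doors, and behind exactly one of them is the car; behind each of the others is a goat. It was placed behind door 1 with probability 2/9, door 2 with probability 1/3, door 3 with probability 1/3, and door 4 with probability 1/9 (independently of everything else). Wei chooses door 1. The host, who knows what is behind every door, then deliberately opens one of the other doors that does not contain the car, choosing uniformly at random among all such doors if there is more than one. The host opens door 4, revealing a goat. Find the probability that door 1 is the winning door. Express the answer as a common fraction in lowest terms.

Apply Bayes' rule, conditioning on where the car actually is.
If it is behind door 1 (prior 2/9): the host has 3 equally likely choices, so probability 1/3; weight (2/9)·(1/3) = 2/27.
If it is behind either of doors 2 and 3 (prior 1/3 each): the host has 2 equally likely choices, so probability 1/2; weight (1/3)·(1/2) = 1/6 each.
If it is behind door 4 (prior 1/9): the host opened door 4, so this case is ruled out; weight (1/9)·0 = 0.
The weights sum to 11/27.
So P(the car behind door 1 | the host opened door 4) = (2/27) / (11/27) = 2/11.

2/11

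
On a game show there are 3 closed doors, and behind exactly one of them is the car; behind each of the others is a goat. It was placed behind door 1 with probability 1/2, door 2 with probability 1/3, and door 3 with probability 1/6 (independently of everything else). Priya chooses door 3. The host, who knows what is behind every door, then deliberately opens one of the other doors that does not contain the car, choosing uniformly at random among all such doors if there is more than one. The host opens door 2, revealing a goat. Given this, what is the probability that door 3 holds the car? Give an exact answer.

Consider each possible location of the car in turn.
If it is behind door 1 (prior 1/2): the host has no choice, probability 1; weight (1/2)·1 = 1/2.
If it is behind door 2 (prior 1/3): the host opened door 2, so this case is ruled out; weight (1/3)·0 = 0.
If it is behind door 3 (prior 1/6): the host has 2 equally likely choices, so probability 1/2; weight (1/6)·(1/2) = 1/12.
The weights sum to 7/12.
So P(the car behind door 3 | the host opened door 2) = (1/12) / (7/12) = 1/7.

1/7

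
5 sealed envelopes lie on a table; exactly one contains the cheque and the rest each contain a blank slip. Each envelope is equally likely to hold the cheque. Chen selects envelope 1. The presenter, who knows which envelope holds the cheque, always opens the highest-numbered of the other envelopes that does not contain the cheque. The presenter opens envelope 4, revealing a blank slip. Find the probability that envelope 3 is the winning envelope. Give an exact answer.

Condition on the true location of the cheque.
If it is in any of envelopes 1, 2, and 3 (prior 1/5 each): the presenter would have opened envelope 5 instead, probability 0; weight (1/5)·0 = 0 each.
If it is in envelope 4 (prior 1/5): the presenter opened envelope 4, so this case is ruled out; weight (1/5)·0 = 0.
If it is in envelope 5 (prior 1/5): envelope 4 is the highest-numbered option available, probability 1; weight (1/5)·1 = 1/5.
The weights sum to 1/5.
So P(the cheque in envelope 3 | the presenter opened envelope 4) = 0 / (1/5) = 0.

0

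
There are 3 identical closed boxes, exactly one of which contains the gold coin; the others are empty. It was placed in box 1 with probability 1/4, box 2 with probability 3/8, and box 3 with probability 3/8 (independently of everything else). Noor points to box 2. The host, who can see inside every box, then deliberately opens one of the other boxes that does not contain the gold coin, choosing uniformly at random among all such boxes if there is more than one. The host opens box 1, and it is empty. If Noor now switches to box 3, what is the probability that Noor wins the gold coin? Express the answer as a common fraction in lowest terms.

Apply Bayes' rule, conditioning on where the gold coin actually is.
If it is in box 1 (prior 1/4): the host opened box 1, so this case is ruled out; weight (1/4)·0 = 0.
If it is in box 2 (prior 3/8): the host has 2 equally likely choices, so probability 1/2; weight (3/8)·(1/2) = 3/16.
If it is in box 3 (prior 3/8): the host has no choice, probability 1; weight (3/8)·1 = 3/8.
The weights sum to 9/16.
So P(the gold coin in box 3 | the host opened box 1) = (3/8) / (9/16) = 2/3.

2/3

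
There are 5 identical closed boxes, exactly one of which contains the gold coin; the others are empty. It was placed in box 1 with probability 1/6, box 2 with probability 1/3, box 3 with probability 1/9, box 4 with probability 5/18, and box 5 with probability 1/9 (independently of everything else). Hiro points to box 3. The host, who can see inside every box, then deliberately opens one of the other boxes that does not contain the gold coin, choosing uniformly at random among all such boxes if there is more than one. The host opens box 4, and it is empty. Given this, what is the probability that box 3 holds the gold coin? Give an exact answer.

3/25

Consider each possible location of the gold coin in turn.
If it is in box 1 (prior 1/6): the host has 3 equally likely choices, so probability 1/3; weight (1/6)·(1/3) = 1/18.
If it is in box 2 (prior 1/3): the host has 3 equally likely choices, so probability 1/3; weight (1/3)·(1/3) = 1/9.
If it is in box 3 (prior 1/9): the host has 4 equally likely choices, so probability 1/4; weight (1/9)·(1/4) = 1/36.
If it is in box 4 (prior 5/18): the host opened box 4, so this case is ruled out; weight (5/18)·0 = 0.
If it is in box 5 (prior 1/9): the host has 3 equally likely choices, so probability 1/3; weight (1/9)·(1/3) = 1/27.
The weights sum to 25/108.
So P(the gold coin in box 3 | the host opened box 4) = (1/36) / (25/108) = 3/25.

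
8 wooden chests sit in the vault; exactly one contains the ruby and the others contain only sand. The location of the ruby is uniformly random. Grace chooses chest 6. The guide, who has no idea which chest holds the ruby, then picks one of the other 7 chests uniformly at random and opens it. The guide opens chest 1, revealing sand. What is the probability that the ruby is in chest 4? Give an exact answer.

Condition on the true location of the ruby.
If it is in chest 1 (prior 1/8): the guide opened chest 1, so this case is ruled out; weight (1/8)·0 = 0.
If it is in any of chests 2, 3, 4, 5, 6, 7, and 8 (prior 1/8 each): the guide picks chest 1 with probability 1/7 regardless, and it is not the prize; weight (1/8)·(1/7) = 1/56 each.
The weights sum to 1/8.
So P(the ruby in chest 4 | the guide opened chest 1) = (1/56) / (1/8) = 1/7.

1/7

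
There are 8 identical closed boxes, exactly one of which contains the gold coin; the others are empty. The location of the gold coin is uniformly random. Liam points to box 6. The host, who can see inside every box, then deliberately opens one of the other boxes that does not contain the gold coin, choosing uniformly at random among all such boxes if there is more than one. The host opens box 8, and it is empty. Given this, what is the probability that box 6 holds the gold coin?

Consider each possible location of the gold coin in turn.
If it is in any of boxes 1, 2, 3, 4, 5, and 7 (prior 1/8 each): the host has 6 equally likely choices, so probability 1/6; weight (1/8)·(1/6) = 1/48 each.
If it is in box 6 (prior 1/8): the host has 7 equally likely choices, so probability 1/7; weight (1/8)·(1/7) = 1/56.
If it is in box 8 (prior 1/8): the host opened box 8, so this case is ruled out; weight (1/8)·0 = 0.
The weights sum to 1/7.
So P(the gold coin in box 6 | the host opened box 8) = (1/56) / (1/7) = 1/8.

1/8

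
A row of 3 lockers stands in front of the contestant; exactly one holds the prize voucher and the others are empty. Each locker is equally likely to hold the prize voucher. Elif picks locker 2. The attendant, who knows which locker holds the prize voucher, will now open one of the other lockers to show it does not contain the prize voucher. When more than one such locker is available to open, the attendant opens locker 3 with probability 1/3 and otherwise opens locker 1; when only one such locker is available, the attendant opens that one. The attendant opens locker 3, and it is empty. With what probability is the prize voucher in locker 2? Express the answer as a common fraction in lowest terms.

Apply Bayes' rule, conditioning on where the prize voucher actually is.
If it is in locker 1 (prior 1/3): only locker 3 is available, probability 1; weight (1/3)·1 = 1/3.
If it is in locker 2 (prior 1/3): locker 3 is available, opened with probability 1/3; weight (1/3)·(1/3) = 1/9.
If it is in locker 3 (prior 1/3): the attendant opened locker 3, so this case is ruled out; weight (1/3)·0 = 0.
The weights sum to 4/9.
So P(the prize voucher in locker 2 | the attendant opened locker 3) = (1/9) / (4/9) = 1/4.

1/4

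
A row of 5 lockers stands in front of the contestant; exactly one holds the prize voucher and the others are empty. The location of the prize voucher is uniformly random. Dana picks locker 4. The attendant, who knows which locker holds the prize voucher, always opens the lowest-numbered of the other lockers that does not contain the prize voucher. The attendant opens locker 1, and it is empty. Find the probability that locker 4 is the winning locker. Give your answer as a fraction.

Apply Bayes' rule, conditioning on where the prize voucher actually is.
If it is in locker 1 (prior 1/5): the attendant opened locker 1, so this case is ruled out; weight (1/5)·0 = 0.
If it is in any of lockers 2, 3, 4, and 5 (prior 1/5 each): locker 1 is the lowest-numbered option available, probability 1; weight (1/5)·1 = 1/5 each.
The weights sum to 4/5.
So P(the prize voucher in locker 4 | the attendant opened locker 1) = (1/5) / (4/5) = 1/4.

1/4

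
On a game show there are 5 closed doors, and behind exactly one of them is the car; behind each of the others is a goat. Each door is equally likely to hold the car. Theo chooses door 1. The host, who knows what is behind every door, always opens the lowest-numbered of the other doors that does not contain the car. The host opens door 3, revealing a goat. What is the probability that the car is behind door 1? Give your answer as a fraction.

0

Consider each possible location of the car in turn.
If it is behind any of doors 1, 4, and 5 (prior 1/5 each): the host would have opened door 2 instead, probability 0; weight (1/5)·0 = 0 each.
If it is behind door 2 (prior 1/5): door 3 is the lowest-numbered option available, probability 1; weight (1/5)·1 = 1/5.
If it is behind door 3 (prior 1/5): the host opened door 3, so this case is ruled out; weight (1/5)·0 = 0.
The weights sum to 1/5.
So P(the car behind door 1 | the host opened door 3) = 0 / (1/5) = 0.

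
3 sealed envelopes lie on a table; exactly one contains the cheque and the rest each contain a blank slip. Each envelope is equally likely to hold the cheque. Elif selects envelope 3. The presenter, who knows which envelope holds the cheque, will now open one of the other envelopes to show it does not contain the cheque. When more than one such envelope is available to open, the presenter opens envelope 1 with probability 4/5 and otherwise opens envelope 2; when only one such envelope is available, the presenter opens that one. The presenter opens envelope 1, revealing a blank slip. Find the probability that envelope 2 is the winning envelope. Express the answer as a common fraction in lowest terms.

Condition on the true location of the cheque.
If it is in envelope 1 (prior 1/3): the presenter opened envelope 1, so this case is ruled out; weight (1/3)·0 = 0.
If it is in envelope 2 (prior 1/3): only envelope 1 is available, probability 1; weight (1/3)·1 = 1/3.
If it is in envelope 3 (prior 1/3): envelope 1 is available, opened with probability 4/5; weight (1/3)·(4/5) = 4/15.
The weights sum to 3/5.
So P(the cheque in envelope 2 | the presenter opened envelope 1) = (1/3) / (3/5) = 5/9.

5/9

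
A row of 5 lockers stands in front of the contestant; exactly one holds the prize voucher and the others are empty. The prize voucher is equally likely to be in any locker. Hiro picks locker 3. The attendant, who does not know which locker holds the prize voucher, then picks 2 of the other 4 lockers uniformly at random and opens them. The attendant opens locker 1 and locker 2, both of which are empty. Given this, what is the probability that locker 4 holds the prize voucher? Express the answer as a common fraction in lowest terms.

1/3

Because the attendant chose which lockers to open without knowing where the prize voucher is, the choice is independent of the prize location. Learning that none of the 2 opened lockers holds the prize voucher simply rules out those 2 locations and leaves the remaining 3 lockers still equally likely by symmetry.
So P(the prize voucher in locker 4) = 1/3.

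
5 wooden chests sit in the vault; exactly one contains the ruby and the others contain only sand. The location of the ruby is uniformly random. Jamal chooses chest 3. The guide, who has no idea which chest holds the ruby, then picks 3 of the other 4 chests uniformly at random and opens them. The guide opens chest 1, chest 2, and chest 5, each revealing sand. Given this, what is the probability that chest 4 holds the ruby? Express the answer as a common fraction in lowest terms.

Consider each possible location of the ruby in turn.
If it is in any of chests 1, 2, and 5 (prior 1/5 each): that chest was opened and seen not to hold the prize — ruled out; weight (1/5)·0 = 0 each.
If it is in either of chests 3 and 4 (prior 1/5 each): the guide picks exactly this set with probability 1/4 regardless, and none is the prize; weight (1/5)·(1/4) = 1/20 each.
The weights sum to 1/10.
So P(the ruby in chest 4 | the guide opened chest 1, chest 2, and chest 5) = (1/20) / (1/10) = 1/2.

1/2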